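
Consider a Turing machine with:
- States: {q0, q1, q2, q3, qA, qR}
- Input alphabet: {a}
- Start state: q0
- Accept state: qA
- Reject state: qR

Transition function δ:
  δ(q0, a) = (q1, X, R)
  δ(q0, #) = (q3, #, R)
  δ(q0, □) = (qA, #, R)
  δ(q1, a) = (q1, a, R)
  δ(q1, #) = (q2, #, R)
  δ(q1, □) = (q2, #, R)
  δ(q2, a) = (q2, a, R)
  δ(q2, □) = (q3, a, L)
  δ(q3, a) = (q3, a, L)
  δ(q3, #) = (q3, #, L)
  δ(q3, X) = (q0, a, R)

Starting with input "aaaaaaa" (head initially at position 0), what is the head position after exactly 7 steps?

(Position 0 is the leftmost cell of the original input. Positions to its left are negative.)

Execution trace (head position shown):
Step 0: [q0]aaaaaaa  (head at position 0)
Step 1: move right → X[q1]aaaaaa  (head at position 1)
Step 2: move right → Xa[q1]aaaaa  (head at position 2)
Step 3: move right → Xaa[q1]aaaa  (head at position 3)
Step 4: move right → Xaaa[q1]aaa  (head at position 4)
Step 5: move right → Xaaaa[q1]aa  (head at position 5)
Step 6: move right → Xaaaaa[q1]a  (head at position 6)
Step 7: move right → Xaaaaaa[q1]□  (head at position 7)

After 7 steps, the head is at position 7.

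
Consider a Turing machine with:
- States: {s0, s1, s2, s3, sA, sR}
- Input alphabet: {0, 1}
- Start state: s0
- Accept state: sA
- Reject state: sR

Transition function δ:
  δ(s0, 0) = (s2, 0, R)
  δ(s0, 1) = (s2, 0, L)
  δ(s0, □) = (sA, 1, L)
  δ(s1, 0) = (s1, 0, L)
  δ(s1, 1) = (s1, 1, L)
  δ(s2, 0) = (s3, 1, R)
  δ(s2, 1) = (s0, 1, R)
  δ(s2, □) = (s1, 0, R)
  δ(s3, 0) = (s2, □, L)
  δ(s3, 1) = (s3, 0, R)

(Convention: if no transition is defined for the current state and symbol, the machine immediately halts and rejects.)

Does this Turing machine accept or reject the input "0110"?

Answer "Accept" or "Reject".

Execution trace:
Initial: [s0]0110
Step 1: δ(s0, 0) = (s2, 0, R) → 0[s2]110
Step 2: δ(s2, 1) = (s0, 1, R) → 01[s0]10
Step 3: δ(s0, 1) = (s2, 0, L) → 0[s2]100
Step 4: δ(s2, 1) = (s0, 1, R) → 01[s0]00
Step 5: δ(s0, 0) = (s2, 0, R) → 010[s2]0
Step 6: δ(s2, 0) = (s3, 1, R) → 0101[s3]□

No transition is defined for δ(s3, □). By convention the machine halts and rejects.

Answer: Reject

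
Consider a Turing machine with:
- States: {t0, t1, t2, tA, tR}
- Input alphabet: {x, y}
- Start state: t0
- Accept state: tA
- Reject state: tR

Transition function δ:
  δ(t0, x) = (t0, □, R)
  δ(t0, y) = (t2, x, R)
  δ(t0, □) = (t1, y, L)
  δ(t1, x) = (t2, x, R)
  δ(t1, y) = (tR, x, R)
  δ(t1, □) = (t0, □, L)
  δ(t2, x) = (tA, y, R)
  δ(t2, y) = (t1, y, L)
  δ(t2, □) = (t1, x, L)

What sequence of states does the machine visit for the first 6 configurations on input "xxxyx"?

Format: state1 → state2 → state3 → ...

Execution trace:
Initial: [t0]xxxyx
Step 1: δ(t0, x) = (t0, □, R) → □[t0]xxyx
Step 2: δ(t0, x) = (t0, □, R) → □□[t0]xyx
Step 3: δ(t0, x) = (t0, □, R) → □□□[t0]yx
Step 4: δ(t0, y) = (t2, x, R) → □□□x[t2]x
Step 5: δ(t2, x) = (tA, y, R) → □□□xy[tA]□

The machine reaches the accept state tA and halts.

State sequence: t0 → t0 → t0 → t0 → t2 → tA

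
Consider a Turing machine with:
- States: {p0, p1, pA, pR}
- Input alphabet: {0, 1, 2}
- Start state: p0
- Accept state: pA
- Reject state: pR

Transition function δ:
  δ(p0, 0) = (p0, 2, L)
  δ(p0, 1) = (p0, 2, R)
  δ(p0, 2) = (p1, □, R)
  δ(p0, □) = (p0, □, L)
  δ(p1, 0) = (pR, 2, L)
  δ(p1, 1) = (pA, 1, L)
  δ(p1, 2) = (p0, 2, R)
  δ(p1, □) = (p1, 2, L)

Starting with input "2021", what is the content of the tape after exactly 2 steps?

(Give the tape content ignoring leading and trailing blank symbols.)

Execution trace:
Initial: [p0]2021
Step 1: δ(p0, 2) = (p1, □, R) → □[p1]021
Step 2: δ(p1, 0) = (pR, 2, L) → [pR]□221

The machine reaches the reject state pR and halts.

After 2 steps, the tape (ignoring leading/trailing blanks) is: 221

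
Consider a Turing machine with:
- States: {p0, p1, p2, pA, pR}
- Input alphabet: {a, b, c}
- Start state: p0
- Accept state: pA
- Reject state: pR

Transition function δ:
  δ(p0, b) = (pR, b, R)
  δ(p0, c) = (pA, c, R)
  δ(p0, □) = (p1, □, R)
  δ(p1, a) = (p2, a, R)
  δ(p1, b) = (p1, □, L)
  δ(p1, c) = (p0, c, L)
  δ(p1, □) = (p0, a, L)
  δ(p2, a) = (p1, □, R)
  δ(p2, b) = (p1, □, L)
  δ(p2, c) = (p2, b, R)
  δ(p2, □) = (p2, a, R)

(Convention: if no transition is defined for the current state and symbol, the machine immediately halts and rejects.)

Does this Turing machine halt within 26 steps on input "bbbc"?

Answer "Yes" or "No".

Execution trace:
Initial: [p0]bbbc
Step 1: δ(p0, b) = (pR, b, R) → b[pR]bbc

The machine reaches the reject state pR and halts.
The machine halted after 1 step (within the 26-step bound).

Answer: Yes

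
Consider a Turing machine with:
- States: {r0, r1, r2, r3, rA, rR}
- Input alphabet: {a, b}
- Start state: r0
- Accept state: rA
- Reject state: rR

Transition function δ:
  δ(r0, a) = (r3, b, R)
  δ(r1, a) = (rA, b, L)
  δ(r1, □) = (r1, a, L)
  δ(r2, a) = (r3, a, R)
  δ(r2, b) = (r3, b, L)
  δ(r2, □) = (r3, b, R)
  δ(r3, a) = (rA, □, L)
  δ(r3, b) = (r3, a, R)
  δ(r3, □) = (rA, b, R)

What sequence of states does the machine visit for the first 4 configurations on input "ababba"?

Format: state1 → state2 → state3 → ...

Execution trace:
Initial: [r0]ababba
Step 1: δ(r0, a) = (r3, b, R) → b[r3]babba
Step 2: δ(r3, b) = (r3, a, R) → ba[r3]abba
Step 3: δ(r3, a) = (rA, □, L) → b[rA]a□bba

The machine reaches the accept state rA and halts.

State sequence: r0 → r3 → r3 → rA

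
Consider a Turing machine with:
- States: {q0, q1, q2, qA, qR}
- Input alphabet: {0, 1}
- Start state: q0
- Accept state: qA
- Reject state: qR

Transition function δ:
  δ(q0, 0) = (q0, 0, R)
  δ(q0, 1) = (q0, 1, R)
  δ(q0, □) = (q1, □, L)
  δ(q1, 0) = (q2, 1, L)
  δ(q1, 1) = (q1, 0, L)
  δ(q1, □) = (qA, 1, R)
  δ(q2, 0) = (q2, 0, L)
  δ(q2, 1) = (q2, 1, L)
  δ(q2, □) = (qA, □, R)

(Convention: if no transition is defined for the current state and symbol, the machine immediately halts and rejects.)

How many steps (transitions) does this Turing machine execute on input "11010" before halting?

Execution trace:
Initial: [q0]11010
Step 1: δ(q0, 1) = (q0, 1, R) → 1[q0]1010
Step 2: δ(q0, 1) = (q0, 1, R) → 11[q0]010
Step 3: δ(q0, 0) = (q0, 0, R) → 110[q0]10
Step 4: δ(q0, 1) = (q0, 1, R) → 1101[q0]0
Step 5: δ(q0, 0) = (q0, 0, R) → 11010[q0]□
Step 6: δ(q0, □) = (q1, □, L) → 1101[q1]0□
Step 7: δ(q1, 0) = (q2, 1, L) → 110[q2]11□
Step 8: δ(q2, 1) = (q2, 1, L) → 11[q2]011□
Step 9: δ(q2, 0) = (q2, 0, L) → 1[q2]1011□
Step 10: δ(q2, 1) = (q2, 1, L) → [q2]11011□
Step 11: δ(q2, 1) = (q2, 1, L) → [q2]□11011□
Step 12: δ(q2, □) = (qA, □, R) → □[qA]11011□

The machine reaches the accept state qA and halts.

The machine executed 12 steps before halting.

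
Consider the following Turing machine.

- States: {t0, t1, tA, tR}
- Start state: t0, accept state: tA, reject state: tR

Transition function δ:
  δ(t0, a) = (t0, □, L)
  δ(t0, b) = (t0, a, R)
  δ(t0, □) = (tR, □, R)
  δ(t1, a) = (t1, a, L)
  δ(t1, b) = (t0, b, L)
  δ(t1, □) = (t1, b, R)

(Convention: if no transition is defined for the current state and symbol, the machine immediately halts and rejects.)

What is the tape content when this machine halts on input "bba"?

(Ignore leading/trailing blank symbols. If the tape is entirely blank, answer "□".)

Execution trace:
Initial: [t0]bba
Step 1: δ(t0, b) = (t0, a, R) → a[t0]ba
Step 2: δ(t0, b) = (t0, a, R) → aa[t0]a
Step 3: δ(t0, a) = (t0, □, L) → a[t0]a□
Step 4: δ(t0, a) = (t0, □, L) → [t0]a□□
Step 5: δ(t0, a) = (t0, □, L) → [t0]□□□□
Step 6: δ(t0, □) = (tR, □, R) → □[tR]□□□

The machine reaches the reject state tR and halts.

Final tape (ignoring leading/trailing blanks): □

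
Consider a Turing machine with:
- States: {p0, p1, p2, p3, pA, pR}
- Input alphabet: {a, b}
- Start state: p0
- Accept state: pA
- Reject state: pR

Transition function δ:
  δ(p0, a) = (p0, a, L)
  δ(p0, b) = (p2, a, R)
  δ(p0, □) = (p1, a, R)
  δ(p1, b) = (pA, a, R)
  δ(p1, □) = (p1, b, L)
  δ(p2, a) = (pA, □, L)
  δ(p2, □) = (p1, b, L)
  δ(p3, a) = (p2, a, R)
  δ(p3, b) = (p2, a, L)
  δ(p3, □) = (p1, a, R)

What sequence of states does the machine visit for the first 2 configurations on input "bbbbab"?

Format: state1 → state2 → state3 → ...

Execution trace:
Initial: [p0]bbbbab
Step 1: δ(p0, b) = (p2, a, R) → a[p2]bbbab

No transition is defined for δ(p2, b). By convention the machine halts and rejects.

State sequence: p0 → p2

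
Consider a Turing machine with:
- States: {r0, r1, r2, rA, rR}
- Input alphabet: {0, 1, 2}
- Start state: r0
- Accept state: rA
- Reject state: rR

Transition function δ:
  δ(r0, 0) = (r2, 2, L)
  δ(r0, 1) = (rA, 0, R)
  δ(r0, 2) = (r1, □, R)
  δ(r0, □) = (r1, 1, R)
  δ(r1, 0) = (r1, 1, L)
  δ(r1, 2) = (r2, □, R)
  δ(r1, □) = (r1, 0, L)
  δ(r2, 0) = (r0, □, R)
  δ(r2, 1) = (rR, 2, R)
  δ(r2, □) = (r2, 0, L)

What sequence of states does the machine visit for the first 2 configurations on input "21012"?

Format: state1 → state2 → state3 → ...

Execution trace:
Initial: [r0]21012
Step 1: δ(r0, 2) = (r1, □, R) → □[r1]1012

No transition is defined for δ(r1, 1). By convention the machine halts and rejects.

State sequence: r0 → r1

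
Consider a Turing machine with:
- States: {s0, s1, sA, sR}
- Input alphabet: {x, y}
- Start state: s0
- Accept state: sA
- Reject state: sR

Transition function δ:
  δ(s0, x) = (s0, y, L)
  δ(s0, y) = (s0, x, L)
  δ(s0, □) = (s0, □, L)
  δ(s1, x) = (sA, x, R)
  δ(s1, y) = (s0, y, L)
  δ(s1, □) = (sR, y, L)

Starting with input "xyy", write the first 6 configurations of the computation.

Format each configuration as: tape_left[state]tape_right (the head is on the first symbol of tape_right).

Transitions applied:
Step 1: δ(s0, x) = (s0, y, L)
Step 2: δ(s0, □) = (s0, □, L)
Step 3: δ(s0, □) = (s0, □, L)
Step 4: δ(s0, □) = (s0, □, L)
Step 5: δ(s0, □) = (s0, □, L)

The first 6 configurations are:
[s0]xyy ⊢ [s0]□yyy ⊢ [s0]□□yyy ⊢ [s0]□□□yyy ⊢ [s0]□□□□yyy ⊢ [s0]□□□□□yyy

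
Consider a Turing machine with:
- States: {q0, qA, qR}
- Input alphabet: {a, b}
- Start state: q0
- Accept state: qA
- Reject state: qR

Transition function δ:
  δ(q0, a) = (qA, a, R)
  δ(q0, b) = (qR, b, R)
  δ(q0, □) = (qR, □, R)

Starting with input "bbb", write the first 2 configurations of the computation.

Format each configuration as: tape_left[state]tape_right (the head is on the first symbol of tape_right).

Transitions applied:
Step 1: δ(q0, b) = (qR, b, R)

The first 2 configurations are:
[q0]bbb ⊢ b[qR]bb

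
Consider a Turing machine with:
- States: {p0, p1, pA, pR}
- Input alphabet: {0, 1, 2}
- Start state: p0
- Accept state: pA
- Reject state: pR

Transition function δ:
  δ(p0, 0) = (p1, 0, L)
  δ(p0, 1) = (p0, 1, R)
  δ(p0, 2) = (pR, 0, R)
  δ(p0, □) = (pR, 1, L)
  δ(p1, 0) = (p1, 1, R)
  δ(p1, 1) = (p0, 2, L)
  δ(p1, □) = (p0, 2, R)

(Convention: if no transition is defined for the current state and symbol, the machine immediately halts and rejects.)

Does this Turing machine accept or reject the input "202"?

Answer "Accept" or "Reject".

Execution trace:
Initial: [p0]202
Step 1: δ(p0, 2) = (pR, 0, R) → 0[pR]02

The machine reaches the reject state pR and halts.

Answer: Reject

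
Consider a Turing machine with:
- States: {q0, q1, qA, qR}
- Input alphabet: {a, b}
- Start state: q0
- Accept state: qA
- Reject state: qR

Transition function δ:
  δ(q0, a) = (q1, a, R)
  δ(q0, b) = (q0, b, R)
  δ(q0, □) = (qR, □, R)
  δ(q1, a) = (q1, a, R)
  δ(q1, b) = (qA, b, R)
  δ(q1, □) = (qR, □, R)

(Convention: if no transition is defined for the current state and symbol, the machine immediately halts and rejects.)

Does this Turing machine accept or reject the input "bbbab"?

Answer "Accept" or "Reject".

Execution trace:
Initial: [q0]bbbab
Step 1: δ(q0, b) = (q0, b, R) → b[q0]bbab
Step 2: δ(q0, b) = (q0, b, R) → bb[q0]bab
Step 3: δ(q0, b) = (q0, b, R) → bbb[q0]ab
Step 4: δ(q0, a) = (q1, a, R) → bbba[q1]b
Step 5: δ(q1, b) = (qA, b, R) → bbbab[qA]□

The machine reaches the accept state qA and halts.

Answer: Accept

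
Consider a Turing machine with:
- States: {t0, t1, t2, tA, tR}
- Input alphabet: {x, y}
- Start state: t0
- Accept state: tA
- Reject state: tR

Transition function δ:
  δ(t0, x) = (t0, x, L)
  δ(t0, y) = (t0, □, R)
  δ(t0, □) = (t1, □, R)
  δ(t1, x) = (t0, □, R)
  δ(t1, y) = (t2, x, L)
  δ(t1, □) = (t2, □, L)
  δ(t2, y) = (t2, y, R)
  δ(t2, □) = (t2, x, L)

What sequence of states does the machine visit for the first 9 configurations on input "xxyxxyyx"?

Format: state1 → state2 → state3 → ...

Execution trace:
Initial: [t0]xxyxxyyx
Step 1: δ(t0, x) = (t0, x, L) → [t0]□xxyxxyyx
Step 2: δ(t0, □) = (t1, □, R) → □[t1]xxyxxyyx
Step 3: δ(t1, x) = (t0, □, R) → □□[t0]xyxxyyx
Step 4: δ(t0, x) = (t0, x, L) → □[t0]□xyxxyyx
Step 5: δ(t0, □) = (t1, □, R) → □□[t1]xyxxyyx
Step 6: δ(t1, x) = (t0, □, R) → □□□[t0]yxxyyx
Step 7: δ(t0, y) = (t0, □, R) → □□□□[t0]xxyyx
Step 8: δ(t0, x) = (t0, x, L) → □□□[t0]□xxyyx

State sequence: t0 → t0 → t1 → t0 → t0 → t1 → t0 → t0 → t0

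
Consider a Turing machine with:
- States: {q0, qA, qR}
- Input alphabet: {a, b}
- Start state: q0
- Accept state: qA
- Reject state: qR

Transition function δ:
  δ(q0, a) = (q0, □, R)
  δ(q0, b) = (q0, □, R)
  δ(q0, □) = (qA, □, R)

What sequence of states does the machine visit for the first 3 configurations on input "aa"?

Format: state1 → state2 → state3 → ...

Execution trace:
Initial: [q0]aa
Step 1: δ(q0, a) = (q0, □, R) → □[q0]a
Step 2: δ(q0, a) = (q0, □, R) → □□[q0]□

State sequence: q0 → q0 → q0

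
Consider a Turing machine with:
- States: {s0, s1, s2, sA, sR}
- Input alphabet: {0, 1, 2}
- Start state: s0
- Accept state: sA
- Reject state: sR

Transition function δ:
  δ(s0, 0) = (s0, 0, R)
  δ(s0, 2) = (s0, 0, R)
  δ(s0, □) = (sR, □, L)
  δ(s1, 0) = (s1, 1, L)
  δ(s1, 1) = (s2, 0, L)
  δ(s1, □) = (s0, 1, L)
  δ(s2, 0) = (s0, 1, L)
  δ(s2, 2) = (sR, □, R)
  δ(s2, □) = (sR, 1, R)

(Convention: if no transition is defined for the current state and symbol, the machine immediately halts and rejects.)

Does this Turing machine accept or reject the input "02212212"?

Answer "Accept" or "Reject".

Execution trace:
Initial: [s0]02212212
Step 1: δ(s0, 0) = (s0, 0, R) → 0[s0]2212212
Step 2: δ(s0, 2) = (s0, 0, R) → 00[s0]212212
Step 3: δ(s0, 2) = (s0, 0, R) → 000[s0]12212

No transition is defined for δ(s0, 1). By convention the machine halts and rejects.

Answer: Reject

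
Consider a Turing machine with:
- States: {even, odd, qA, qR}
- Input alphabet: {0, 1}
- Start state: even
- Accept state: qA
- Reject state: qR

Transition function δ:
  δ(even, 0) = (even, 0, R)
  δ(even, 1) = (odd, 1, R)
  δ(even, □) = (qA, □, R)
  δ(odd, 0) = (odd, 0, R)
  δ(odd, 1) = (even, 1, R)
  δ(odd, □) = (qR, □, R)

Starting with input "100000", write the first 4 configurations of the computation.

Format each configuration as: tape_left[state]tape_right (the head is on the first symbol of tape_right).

Transitions applied:
Step 1: δ(even, 1) = (odd, 1, R)
Step 2: δ(odd, 0) = (odd, 0, R)
Step 3: δ(odd, 0) = (odd, 0, R)

The first 4 configurations are:
[even]100000 ⊢ 1[odd]00000 ⊢ 10[odd]0000 ⊢ 100[odd]000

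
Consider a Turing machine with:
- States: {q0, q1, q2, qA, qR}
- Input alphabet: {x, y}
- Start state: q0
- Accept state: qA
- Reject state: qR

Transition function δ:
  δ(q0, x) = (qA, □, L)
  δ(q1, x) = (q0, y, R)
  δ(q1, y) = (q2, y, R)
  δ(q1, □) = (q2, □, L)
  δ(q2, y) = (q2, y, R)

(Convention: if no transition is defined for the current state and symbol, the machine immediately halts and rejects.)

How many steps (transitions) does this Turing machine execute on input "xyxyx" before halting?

Execution trace:
Initial: [q0]xyxyx
Step 1: δ(q0, x) = (qA, □, L) → [qA]□□yxyx

The machine reaches the accept state qA and halts.

The machine executed 1 step before halting.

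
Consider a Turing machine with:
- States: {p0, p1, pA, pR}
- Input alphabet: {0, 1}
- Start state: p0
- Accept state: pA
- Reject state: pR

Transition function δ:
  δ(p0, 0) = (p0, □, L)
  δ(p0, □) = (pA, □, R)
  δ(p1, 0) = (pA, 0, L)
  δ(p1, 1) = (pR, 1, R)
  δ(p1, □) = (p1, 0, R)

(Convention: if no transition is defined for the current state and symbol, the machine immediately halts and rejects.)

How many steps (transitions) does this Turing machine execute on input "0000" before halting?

Execution trace:
Initial: [p0]0000
Step 1: δ(p0, 0) = (p0, □, L) → [p0]□□000
Step 2: δ(p0, □) = (pA, □, R) → □[pA]□000

The machine reaches the accept state pA and halts.

The machine executed 2 steps before halting.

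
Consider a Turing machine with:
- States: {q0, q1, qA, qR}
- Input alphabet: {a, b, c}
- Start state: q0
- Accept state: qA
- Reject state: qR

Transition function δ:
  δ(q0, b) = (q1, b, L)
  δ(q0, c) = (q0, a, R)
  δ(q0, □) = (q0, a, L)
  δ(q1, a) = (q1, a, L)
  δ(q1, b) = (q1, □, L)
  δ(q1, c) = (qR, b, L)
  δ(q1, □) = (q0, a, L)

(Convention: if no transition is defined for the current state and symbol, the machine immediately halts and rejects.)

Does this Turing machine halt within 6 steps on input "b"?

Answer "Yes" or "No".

Execution trace:
Initial: [q0]b
Step 1: δ(q0, b) = (q1, b, L) → [q1]□b
Step 2: δ(q1, □) = (q0, a, L) → [q0]□ab
Step 3: δ(q0, □) = (q0, a, L) → [q0]□aab
Step 4: δ(q0, □) = (q0, a, L) → [q0]□aaab
Step 5: δ(q0, □) = (q0, a, L) → [q0]□aaaab
Step 6: δ(q0, □) = (q0, a, L) → [q0]□aaaaab

The machine has not reached a halting state after 6 steps.
The machine did not halt within the 6-step bound.

Answer: No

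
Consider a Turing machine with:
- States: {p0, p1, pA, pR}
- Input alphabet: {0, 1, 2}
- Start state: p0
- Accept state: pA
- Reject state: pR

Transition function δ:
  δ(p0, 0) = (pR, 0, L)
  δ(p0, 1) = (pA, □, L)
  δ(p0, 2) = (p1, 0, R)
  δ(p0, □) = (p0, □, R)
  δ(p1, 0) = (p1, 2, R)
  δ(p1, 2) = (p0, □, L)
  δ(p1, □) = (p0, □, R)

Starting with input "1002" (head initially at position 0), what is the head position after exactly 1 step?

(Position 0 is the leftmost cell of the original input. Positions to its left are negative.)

Execution trace (head position shown):
Step 0: [p0]1002  (head at position 0)
Step 1: move left → [pA]□□002  (head at position -1)

After 1 step, the head is at position -1.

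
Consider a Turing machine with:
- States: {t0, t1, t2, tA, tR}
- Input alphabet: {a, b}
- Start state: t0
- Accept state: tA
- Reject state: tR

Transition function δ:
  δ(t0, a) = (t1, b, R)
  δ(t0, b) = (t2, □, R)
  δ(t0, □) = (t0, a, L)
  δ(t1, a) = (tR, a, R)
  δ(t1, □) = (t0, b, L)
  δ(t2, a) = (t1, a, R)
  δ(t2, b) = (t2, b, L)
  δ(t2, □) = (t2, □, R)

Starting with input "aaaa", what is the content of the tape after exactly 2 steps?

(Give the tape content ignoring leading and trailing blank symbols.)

Execution trace:
Initial: [t0]aaaa
Step 1: δ(t0, a) = (t1, b, R) → b[t1]aaa
Step 2: δ(t1, a) = (tR, a, R) → ba[tR]aa

The machine reaches the reject state tR and halts.

After 2 steps, the tape (ignoring leading/trailing blanks) is: baaa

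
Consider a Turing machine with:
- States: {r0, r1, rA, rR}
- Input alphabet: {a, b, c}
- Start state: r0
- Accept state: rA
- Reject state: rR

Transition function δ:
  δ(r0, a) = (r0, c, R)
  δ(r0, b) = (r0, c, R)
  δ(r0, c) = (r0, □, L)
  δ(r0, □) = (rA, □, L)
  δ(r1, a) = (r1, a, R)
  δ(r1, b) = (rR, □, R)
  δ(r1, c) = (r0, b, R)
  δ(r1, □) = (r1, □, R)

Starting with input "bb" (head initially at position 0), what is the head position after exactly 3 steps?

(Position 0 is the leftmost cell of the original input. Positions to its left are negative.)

Execution trace (head position shown):
Step 0: [r0]bb  (head at position 0)
Step 1: move right → c[r0]b  (head at position 1)
Step 2: move right → cc[r0]□  (head at position 2)
Step 3: move left → c[rA]c□  (head at position 1)

After 3 steps, the head is at position 1.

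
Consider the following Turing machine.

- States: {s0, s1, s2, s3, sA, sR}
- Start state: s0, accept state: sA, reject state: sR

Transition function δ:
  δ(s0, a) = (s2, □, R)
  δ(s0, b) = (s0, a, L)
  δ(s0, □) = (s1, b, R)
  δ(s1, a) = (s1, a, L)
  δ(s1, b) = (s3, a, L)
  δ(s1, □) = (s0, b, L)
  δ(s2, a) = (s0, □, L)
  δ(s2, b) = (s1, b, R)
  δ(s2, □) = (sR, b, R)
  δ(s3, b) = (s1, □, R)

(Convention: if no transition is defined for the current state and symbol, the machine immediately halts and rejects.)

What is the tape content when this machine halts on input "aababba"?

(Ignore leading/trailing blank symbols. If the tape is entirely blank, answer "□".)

Execution trace:
Initial: [s0]aababba
Step 1: δ(s0, a) = (s2, □, R) → □[s2]ababba
Step 2: δ(s2, a) = (s0, □, L) → [s0]□□babba
Step 3: δ(s0, □) = (s1, b, R) → b[s1]□babba
Step 4: δ(s1, □) = (s0, b, L) → [s0]bbbabba
Step 5: δ(s0, b) = (s0, a, L) → [s0]□abbabba
Step 6: δ(s0, □) = (s1, b, R) → b[s1]abbabba
Step 7: δ(s1, a) = (s1, a, L) → [s1]babbabba
Step 8: δ(s1, b) = (s3, a, L) → [s3]□aabbabba

No transition is defined for δ(s3, □). By convention the machine halts and rejects.

Final tape (ignoring leading/trailing blanks): aabbabba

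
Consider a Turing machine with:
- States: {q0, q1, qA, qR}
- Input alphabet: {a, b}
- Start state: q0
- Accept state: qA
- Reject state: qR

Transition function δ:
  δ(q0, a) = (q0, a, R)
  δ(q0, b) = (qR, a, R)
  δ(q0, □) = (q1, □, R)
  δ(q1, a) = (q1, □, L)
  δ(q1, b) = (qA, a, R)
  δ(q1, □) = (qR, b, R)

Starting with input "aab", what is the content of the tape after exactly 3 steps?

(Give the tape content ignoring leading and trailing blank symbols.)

Execution trace:
Initial: [q0]aab
Step 1: δ(q0, a) = (q0, a, R) → a[q0]ab
Step 2: δ(q0, a) = (q0, a, R) → aa[q0]b
Step 3: δ(q0, b) = (qR, a, R) → aaa[qR]□

The machine reaches the reject state qR and halts.

After 3 steps, the tape (ignoring leading/trailing blanks) is: aaa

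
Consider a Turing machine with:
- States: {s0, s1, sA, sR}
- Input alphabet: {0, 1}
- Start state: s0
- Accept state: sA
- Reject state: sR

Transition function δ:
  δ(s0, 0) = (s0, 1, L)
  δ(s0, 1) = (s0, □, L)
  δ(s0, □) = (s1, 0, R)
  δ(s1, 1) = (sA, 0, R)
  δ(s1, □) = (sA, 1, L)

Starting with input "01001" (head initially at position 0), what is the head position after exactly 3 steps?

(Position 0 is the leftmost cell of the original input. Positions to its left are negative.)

Execution trace (head position shown):
Step 0: [s0]01001  (head at position 0)
Step 1: move left → [s0]□11001  (head at position -1)
Step 2: move right → 0[s1]11001  (head at position 0)
Step 3: move right → 00[sA]1001  (head at position 1)

After 3 steps, the head is at position 1.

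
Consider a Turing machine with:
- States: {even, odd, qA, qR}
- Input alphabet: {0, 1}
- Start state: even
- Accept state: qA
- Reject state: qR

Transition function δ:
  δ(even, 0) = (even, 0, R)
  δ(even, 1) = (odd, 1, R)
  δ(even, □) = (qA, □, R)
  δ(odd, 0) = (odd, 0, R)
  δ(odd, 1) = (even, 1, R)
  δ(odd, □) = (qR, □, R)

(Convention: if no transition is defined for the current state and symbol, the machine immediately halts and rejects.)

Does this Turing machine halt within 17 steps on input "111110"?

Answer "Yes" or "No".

Execution trace:
Initial: [even]111110
Step 1: δ(even, 1) = (odd, 1, R) → 1[odd]11110
Step 2: δ(odd, 1) = (even, 1, R) → 11[even]1110
Step 3: δ(even, 1) = (odd, 1, R) → 111[odd]110
Step 4: δ(odd, 1) = (even, 1, R) → 1111[even]10
Step 5: δ(even, 1) = (odd, 1, R) → 11111[odd]0
Step 6: δ(odd, 0) = (odd, 0, R) → 111110[odd]□
Step 7: δ(odd, □) = (qR, □, R) → 111110□[qR]□

The machine reaches the reject state qR and halts.
The machine halted after 7 steps (within the 17-step bound).

Answer: Yes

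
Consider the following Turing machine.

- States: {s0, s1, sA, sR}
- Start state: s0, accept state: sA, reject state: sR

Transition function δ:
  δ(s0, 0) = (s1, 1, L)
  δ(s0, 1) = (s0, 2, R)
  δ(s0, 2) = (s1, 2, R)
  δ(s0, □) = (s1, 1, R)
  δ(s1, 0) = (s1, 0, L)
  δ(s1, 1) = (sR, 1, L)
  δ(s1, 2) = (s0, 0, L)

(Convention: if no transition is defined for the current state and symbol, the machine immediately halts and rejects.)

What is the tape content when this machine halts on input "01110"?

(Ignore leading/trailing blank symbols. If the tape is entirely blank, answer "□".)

Execution trace:
Initial: [s0]01110
Step 1: δ(s0, 0) = (s1, 1, L) → [s1]□11110

No transition is defined for δ(s1, □). By convention the machine halts and rejects.

Final tape (ignoring leading/trailing blanks): 11110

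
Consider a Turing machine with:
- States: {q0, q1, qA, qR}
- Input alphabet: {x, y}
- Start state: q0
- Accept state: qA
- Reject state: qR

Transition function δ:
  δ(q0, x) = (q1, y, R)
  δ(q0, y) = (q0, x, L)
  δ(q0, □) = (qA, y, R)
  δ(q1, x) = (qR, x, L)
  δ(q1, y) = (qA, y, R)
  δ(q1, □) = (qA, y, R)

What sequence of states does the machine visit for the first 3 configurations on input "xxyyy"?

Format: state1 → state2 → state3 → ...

Execution trace:
Initial: [q0]xxyyy
Step 1: δ(q0, x) = (q1, y, R) → y[q1]xyyy
Step 2: δ(q1, x) = (qR, x, L) → [qR]yxyyy

The machine reaches the reject state qR and halts.

State sequence: q0 → q1 → qR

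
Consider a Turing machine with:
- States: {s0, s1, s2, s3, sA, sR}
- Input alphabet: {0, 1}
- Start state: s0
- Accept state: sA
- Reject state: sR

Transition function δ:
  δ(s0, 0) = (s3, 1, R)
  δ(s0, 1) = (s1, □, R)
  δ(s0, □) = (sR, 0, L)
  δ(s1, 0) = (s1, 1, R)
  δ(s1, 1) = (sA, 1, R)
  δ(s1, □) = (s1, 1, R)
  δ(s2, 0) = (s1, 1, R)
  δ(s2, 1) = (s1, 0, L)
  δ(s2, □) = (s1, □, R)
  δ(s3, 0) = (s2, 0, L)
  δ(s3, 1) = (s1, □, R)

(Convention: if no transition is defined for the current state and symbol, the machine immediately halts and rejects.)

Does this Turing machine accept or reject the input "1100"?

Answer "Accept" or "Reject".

Execution trace:
Initial: [s0]1100
Step 1: δ(s0, 1) = (s1, □, R) → □[s1]100
Step 2: δ(s1, 1) = (sA, 1, R) → □1[sA]00

The machine reaches the accept state sA and halts.

Answer: Accept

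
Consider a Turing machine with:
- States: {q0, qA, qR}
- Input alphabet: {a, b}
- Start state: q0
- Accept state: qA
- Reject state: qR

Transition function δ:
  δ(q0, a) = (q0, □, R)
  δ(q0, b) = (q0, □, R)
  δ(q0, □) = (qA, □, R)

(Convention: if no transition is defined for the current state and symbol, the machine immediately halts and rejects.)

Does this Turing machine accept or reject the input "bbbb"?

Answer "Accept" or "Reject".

Execution trace:
Initial: [q0]bbbb
Step 1: δ(q0, b) = (q0, □, R) → □[q0]bbb
Step 2: δ(q0, b) = (q0, □, R) → □□[q0]bb
Step 3: δ(q0, b) = (q0, □, R) → □□□[q0]b
Step 4: δ(q0, b) = (q0, □, R) → □□□□[q0]□
Step 5: δ(q0, □) = (qA, □, R) → □□□□□[qA]□

The machine reaches the accept state qA and halts.

Answer: Accept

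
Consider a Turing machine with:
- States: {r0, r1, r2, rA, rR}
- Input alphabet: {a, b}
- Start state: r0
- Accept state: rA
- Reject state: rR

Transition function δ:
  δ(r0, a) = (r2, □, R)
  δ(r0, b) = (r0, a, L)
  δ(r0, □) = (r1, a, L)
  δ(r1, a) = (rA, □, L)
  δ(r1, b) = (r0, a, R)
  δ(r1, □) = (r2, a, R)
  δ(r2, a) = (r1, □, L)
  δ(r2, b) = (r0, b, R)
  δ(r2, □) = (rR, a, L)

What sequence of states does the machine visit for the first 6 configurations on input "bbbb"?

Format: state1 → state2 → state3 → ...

Execution trace:
Initial: [r0]bbbb
Step 1: δ(r0, b) = (r0, a, L) → [r0]□abbb
Step 2: δ(r0, □) = (r1, a, L) → [r1]□aabbb
Step 3: δ(r1, □) = (r2, a, R) → a[r2]aabbb
Step 4: δ(r2, a) = (r1, □, L) → [r1]a□abbb
Step 5: δ(r1, a) = (rA, □, L) → [rA]□□□abbb

The machine reaches the accept state rA and halts.

State sequence: r0 → r0 → r1 → r2 → r1 → rA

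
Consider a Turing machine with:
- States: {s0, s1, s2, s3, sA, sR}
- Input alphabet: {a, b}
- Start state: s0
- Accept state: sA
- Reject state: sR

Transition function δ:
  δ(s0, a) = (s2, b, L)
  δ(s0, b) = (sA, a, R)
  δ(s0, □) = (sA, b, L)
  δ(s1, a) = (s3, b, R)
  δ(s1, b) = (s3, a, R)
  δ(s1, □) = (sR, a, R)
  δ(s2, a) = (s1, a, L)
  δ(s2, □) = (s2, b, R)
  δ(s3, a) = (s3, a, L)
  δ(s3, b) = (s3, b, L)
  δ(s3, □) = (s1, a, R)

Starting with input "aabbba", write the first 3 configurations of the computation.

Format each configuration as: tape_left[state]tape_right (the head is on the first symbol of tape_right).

Transitions applied:
Step 1: δ(s0, a) = (s2, b, L)
Step 2: δ(s2, □) = (s2, b, R)

The first 3 configurations are:
[s0]aabbba ⊢ [s2]□babbba ⊢ b[s2]babbba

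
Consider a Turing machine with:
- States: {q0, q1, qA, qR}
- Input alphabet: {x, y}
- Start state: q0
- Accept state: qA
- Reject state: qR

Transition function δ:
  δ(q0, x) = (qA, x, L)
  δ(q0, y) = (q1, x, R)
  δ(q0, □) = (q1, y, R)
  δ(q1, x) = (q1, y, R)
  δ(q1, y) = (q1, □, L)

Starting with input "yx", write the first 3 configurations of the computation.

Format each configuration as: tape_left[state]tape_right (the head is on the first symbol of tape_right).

Transitions applied:
Step 1: δ(q0, y) = (q1, x, R)
Step 2: δ(q1, x) = (q1, y, R)

The first 3 configurations are:
[q0]yx ⊢ x[q1]x ⊢ xy[q1]□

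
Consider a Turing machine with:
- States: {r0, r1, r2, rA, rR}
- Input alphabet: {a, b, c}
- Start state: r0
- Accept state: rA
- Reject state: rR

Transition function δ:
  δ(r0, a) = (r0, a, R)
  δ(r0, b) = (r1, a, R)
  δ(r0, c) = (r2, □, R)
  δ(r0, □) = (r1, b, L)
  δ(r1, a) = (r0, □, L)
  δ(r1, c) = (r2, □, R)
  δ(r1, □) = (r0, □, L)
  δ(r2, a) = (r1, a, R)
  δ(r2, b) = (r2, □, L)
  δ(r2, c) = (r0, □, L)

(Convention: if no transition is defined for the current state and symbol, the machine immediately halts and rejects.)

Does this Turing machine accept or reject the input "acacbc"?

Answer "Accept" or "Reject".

Execution trace:
Initial: [r0]acacbc
Step 1: δ(r0, a) = (r0, a, R) → a[r0]cacbc
Step 2: δ(r0, c) = (r2, □, R) → a□[r2]acbc
Step 3: δ(r2, a) = (r1, a, R) → a□a[r1]cbc
Step 4: δ(r1, c) = (r2, □, R) → a□a□[r2]bc
Step 5: δ(r2, b) = (r2, □, L) → a□a[r2]□□c

No transition is defined for δ(r2, □). By convention the machine halts and rejects.

Answer: Reject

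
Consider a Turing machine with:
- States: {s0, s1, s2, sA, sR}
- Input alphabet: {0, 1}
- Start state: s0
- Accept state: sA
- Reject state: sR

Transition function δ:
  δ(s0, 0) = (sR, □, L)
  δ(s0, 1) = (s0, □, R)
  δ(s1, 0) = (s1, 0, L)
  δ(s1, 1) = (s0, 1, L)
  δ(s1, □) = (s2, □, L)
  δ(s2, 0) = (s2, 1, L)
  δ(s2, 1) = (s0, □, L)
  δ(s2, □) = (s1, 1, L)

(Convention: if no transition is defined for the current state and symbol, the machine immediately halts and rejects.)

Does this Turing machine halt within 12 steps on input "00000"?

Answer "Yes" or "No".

Execution trace:
Initial: [s0]00000
Step 1: δ(s0, 0) = (sR, □, L) → [sR]□□0000

The machine reaches the reject state sR and halts.
The machine halted after 1 step (within the 12-step bound).

Answer: Yes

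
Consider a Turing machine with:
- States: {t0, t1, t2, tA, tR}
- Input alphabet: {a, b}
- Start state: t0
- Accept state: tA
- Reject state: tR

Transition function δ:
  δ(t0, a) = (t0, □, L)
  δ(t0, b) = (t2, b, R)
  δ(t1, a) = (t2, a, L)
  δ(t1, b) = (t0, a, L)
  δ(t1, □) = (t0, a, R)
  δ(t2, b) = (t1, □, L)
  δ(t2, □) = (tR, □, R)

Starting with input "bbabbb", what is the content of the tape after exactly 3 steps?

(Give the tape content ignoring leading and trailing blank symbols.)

Execution trace:
Initial: [t0]bbabbb
Step 1: δ(t0, b) = (t2, b, R) → b[t2]babbb
Step 2: δ(t2, b) = (t1, □, L) → [t1]b□abbb
Step 3: δ(t1, b) = (t0, a, L) → [t0]□a□abbb

No transition is defined for δ(t0, □). By convention the machine halts and rejects.

After 3 steps, the tape (ignoring leading/trailing blanks) is: a□abbb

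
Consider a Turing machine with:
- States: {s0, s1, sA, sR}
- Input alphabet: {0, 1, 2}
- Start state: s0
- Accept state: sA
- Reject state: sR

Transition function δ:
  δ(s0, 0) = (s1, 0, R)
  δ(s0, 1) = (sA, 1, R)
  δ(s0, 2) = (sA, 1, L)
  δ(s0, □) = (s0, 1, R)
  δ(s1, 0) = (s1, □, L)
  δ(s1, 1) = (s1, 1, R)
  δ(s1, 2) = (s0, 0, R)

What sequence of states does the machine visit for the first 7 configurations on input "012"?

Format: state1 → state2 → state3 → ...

Execution trace:
Initial: [s0]012
Step 1: δ(s0, 0) = (s1, 0, R) → 0[s1]12
Step 2: δ(s1, 1) = (s1, 1, R) → 01[s1]2
Step 3: δ(s1, 2) = (s0, 0, R) → 010[s0]□
Step 4: δ(s0, □) = (s0, 1, R) → 0101[s0]□
Step 5: δ(s0, □) = (s0, 1, R) → 01011[s0]□
Step 6: δ(s0, □) = (s0, 1, R) → 010111[s0]□

State sequence: s0 → s1 → s1 → s0 → s0 → s0 → s0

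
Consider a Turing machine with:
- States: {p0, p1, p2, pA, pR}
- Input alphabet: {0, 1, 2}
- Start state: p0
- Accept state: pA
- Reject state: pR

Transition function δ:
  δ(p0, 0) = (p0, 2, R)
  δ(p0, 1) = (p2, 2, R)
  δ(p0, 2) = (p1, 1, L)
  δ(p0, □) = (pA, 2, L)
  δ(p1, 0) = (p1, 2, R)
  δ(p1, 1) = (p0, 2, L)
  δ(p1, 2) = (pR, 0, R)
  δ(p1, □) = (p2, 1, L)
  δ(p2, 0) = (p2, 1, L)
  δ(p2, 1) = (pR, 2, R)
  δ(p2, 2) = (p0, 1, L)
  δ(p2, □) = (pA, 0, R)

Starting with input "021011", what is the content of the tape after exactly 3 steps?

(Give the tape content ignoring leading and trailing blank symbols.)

Execution trace:
Initial: [p0]021011
Step 1: δ(p0, 0) = (p0, 2, R) → 2[p0]21011
Step 2: δ(p0, 2) = (p1, 1, L) → [p1]211011
Step 3: δ(p1, 2) = (pR, 0, R) → 0[pR]11011

The machine reaches the reject state pR and halts.

After 3 steps, the tape (ignoring leading/trailing blanks) is: 011011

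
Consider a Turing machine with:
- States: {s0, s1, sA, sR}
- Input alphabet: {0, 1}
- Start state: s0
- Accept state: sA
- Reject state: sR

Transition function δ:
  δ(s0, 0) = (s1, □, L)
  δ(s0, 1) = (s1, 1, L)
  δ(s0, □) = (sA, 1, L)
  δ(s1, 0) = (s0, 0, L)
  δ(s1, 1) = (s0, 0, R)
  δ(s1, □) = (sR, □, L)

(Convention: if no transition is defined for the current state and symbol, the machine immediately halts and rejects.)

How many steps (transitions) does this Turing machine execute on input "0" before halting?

Execution trace:
Initial: [s0]0
Step 1: δ(s0, 0) = (s1, □, L) → [s1]□□
Step 2: δ(s1, □) = (sR, □, L) → [sR]□□□

The machine reaches the reject state sR and halts.

The machine executed 2 steps before halting.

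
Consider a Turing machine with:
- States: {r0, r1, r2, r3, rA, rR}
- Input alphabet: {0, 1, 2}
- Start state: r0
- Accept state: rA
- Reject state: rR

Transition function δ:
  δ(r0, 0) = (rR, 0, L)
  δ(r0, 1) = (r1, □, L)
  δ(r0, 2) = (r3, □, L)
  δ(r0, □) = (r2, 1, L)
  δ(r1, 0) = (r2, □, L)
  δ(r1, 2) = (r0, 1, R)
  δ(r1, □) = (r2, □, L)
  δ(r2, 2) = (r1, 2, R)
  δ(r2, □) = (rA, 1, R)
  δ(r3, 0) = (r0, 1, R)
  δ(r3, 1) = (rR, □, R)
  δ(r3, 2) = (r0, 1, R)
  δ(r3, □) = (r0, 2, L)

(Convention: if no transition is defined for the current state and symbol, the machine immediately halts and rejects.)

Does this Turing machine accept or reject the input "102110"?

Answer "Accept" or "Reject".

Execution trace:
Initial: [r0]102110
Step 1: δ(r0, 1) = (r1, □, L) → [r1]□□02110
Step 2: δ(r1, □) = (r2, □, L) → [r2]□□□02110
Step 3: δ(r2, □) = (rA, 1, R) → 1[rA]□□02110

The machine reaches the accept state rA and halts.

Answer: Accept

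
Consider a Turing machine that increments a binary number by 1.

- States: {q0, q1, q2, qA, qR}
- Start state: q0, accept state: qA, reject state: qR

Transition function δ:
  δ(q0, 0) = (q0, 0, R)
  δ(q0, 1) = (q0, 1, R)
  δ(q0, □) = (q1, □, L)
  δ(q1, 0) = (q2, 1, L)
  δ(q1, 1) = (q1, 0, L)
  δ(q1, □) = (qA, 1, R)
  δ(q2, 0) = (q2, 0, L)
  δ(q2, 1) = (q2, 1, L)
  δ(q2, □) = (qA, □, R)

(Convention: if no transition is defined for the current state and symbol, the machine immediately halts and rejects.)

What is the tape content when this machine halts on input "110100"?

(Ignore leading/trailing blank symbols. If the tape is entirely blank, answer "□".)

Execution trace:
Initial: [q0]110100
Step 1: δ(q0, 1) = (q0, 1, R) → 1[q0]10100
Step 2: δ(q0, 1) = (q0, 1, R) → 11[q0]0100
Step 3: δ(q0, 0) = (q0, 0, R) → 110[q0]100
Step 4: δ(q0, 1) = (q0, 1, R) → 1101[q0]00
Step 5: δ(q0, 0) = (q0, 0, R) → 11010[q0]0
Step 6: δ(q0, 0) = (q0, 0, R) → 110100[q0]□
Step 7: δ(q0, □) = (q1, □, L) → 11010[q1]0□
Step 8: δ(q1, 0) = (q2, 1, L) → 1101[q2]01□
Step 9: δ(q2, 0) = (q2, 0, L) → 110[q2]101□
Step 10: δ(q2, 1) = (q2, 1, L) → 11[q2]0101□
Step 11: δ(q2, 0) = (q2, 0, L) → 1[q2]10101□
Step 12: δ(q2, 1) = (q2, 1, L) → [q2]110101□
Step 13: δ(q2, 1) = (q2, 1, L) → [q2]□110101□
Step 14: δ(q2, □) = (qA, □, R) → □[qA]110101□

The machine reaches the accept state qA and halts.

Final tape (ignoring leading/trailing blanks): 110101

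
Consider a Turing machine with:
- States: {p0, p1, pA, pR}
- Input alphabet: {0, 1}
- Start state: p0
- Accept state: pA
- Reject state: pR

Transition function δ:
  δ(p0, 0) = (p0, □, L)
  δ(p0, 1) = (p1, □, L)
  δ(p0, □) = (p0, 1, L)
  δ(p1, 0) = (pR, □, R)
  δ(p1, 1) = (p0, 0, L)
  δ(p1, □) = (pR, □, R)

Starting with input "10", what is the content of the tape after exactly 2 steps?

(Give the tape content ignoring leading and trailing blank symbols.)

Execution trace:
Initial: [p0]10
Step 1: δ(p0, 1) = (p1, □, L) → [p1]□□0
Step 2: δ(p1, □) = (pR, □, R) → □[pR]□0

The machine reaches the reject state pR and halts.

After 2 steps, the tape (ignoring leading/trailing blanks) is: 0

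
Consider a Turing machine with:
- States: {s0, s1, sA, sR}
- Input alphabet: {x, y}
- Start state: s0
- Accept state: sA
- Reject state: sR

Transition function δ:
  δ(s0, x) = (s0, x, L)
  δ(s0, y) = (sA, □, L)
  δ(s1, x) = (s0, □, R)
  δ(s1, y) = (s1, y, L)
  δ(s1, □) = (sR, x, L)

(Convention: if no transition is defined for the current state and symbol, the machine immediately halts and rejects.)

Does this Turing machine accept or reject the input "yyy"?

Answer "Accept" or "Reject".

Execution trace:
Initial: [s0]yyy
Step 1: δ(s0, y) = (sA, □, L) → [sA]□□yy

The machine reaches the accept state sA and halts.

Answer: Accept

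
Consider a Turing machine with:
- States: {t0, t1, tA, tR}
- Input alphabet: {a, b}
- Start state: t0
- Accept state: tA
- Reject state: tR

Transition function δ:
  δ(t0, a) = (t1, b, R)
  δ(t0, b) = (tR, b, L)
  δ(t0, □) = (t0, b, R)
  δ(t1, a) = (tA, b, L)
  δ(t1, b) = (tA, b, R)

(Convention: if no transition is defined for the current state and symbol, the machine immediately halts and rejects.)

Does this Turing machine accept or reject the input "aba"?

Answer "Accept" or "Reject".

Execution trace:
Initial: [t0]aba
Step 1: δ(t0, a) = (t1, b, R) → b[t1]ba
Step 2: δ(t1, b) = (tA, b, R) → bb[tA]a

The machine reaches the accept state tA and halts.

Answer: Accept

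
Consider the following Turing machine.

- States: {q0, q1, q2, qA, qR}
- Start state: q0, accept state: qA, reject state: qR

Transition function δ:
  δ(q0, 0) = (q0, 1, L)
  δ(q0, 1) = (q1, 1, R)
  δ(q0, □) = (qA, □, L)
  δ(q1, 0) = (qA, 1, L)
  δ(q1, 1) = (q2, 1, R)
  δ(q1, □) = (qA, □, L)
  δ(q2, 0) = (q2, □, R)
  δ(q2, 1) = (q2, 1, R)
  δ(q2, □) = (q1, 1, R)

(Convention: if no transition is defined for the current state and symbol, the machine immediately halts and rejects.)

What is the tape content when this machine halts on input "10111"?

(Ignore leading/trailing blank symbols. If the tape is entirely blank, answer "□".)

Execution trace:
Initial: [q0]10111
Step 1: δ(q0, 1) = (q1, 1, R) → 1[q1]0111
Step 2: δ(q1, 0) = (qA, 1, L) → [qA]11111

The machine reaches the accept state qA and halts.

Final tape (ignoring leading/trailing blanks): 11111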